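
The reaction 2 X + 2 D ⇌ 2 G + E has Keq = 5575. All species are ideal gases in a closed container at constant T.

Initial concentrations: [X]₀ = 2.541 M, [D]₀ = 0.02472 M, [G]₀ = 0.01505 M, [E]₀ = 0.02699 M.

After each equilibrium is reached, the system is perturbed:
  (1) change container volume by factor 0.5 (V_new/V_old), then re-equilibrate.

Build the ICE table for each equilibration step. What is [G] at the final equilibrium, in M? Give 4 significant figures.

[G]_eq = 0.07948 M

Q₀ = 0.001549 vs Keq = 5575 ⇒ Q<K, forward
Step 1:
                   X          D          G          E
  Initial      2.541    0.02472    0.01505    0.02699
  Change    -0.02468   -0.02468    0.02468    0.01234
  Equil        2.516 4.1934e-05    0.03973    0.03933
  solve Keq expr → x = 0.01234; check Q = 5575
Then change container volume by factor 0.5 (V_new/V_old).
Step 2:
                   X          D          G          E
  Initial      5.033 8.3868e-05    0.07946    0.07866
  Change  -2.4541e-05 -2.4541e-05 2.4541e-05 1.2271e-05
  Equil        5.033 5.9327e-05    0.07948    0.07867
  solve Keq expr → x = 1.2271e-05; check Q = 5575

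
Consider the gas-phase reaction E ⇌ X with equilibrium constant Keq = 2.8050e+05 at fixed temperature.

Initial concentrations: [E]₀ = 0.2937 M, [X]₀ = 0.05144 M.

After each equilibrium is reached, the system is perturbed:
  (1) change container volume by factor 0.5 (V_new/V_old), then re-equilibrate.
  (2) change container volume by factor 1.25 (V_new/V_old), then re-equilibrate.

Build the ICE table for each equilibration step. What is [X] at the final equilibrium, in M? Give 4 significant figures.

[X]_eq = 0.5522 M

Q₀ = 0.1751 vs Keq = 2.8050e+05 ⇒ Q<K, forward
Step 1:
                   E          X
  Initial     0.2937    0.05144
  Change     -0.2937     0.2937
  Equil   1.2304e-06     0.3451
  solve Keq expr → x = 0.2937; check Q = 2.8050e+05
Then change container volume by factor 0.5 (V_new/V_old).
Step 2:
                   E          X
  Initial 2.4609e-06     0.6903
  Change           0          0
  Equil   2.4609e-06     0.6903
  solve Keq expr → x = 0; check Q = 2.8050e+05
Then change container volume by factor 1.25 (V_new/V_old).
Step 3:
                   E          X
  Initial 1.9687e-06     0.5522
  Change           0          0
  Equil   1.9687e-06     0.5522
  solve Keq expr → x = 0; check Q = 2.8050e+05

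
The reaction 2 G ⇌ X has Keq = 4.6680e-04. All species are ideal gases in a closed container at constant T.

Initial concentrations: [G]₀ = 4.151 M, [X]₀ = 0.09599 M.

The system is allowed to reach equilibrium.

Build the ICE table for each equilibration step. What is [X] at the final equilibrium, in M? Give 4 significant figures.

[X]_eq = 0.008734 M

Q₀ = 0.005571 vs Keq = 4.6680e-04 ⇒ Q>K, reverse
Step 1:
                    G           X
  I             4.151     0.09599
  C            0.1745    -0.08726
  E             4.326    0.008734
  solve Keq expr → x = -0.08726; check Q = 4.6680e-04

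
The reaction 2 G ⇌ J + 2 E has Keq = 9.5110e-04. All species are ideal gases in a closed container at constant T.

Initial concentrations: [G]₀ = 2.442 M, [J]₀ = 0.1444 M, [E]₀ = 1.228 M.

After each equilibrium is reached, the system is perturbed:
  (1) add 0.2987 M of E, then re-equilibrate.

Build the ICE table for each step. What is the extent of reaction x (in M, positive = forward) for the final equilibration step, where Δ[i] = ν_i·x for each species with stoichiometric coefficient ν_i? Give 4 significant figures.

Q₀ = 0.03652 vs Keq = 9.5110e-04 ⇒ Q>K, reverse
Step 1:
                    G           J           E
  Initial       2.442      0.1444       1.228
  Change       0.2734     -0.1367     -0.2734
  Equil         2.715    0.007696      0.9546
  solve Keq expr → x = -0.1367; check Q = 9.5110e-04
Then add 0.2987 M of E.
Step 2:
                    G           J           E
  Initial       2.715    0.007696       1.253
  Change     0.006329   -0.003165   -0.006329
  Equil         2.722    0.004531       1.247
  solve Keq expr → x = -0.003165; check Q = 9.5110e-04

x = -0.003165 M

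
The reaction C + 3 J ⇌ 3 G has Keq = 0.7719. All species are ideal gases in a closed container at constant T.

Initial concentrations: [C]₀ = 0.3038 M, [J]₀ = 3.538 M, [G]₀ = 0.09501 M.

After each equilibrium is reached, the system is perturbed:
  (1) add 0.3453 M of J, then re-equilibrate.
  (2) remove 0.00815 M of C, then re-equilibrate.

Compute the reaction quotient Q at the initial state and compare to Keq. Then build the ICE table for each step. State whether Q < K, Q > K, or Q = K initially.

Q₀ = 6.3745e-05; Q < K (proceeds forward)

Q₀ = 6.3745e-05 vs Keq = 0.7719 ⇒ Q<K, forward
Step 1:
                  C         J         G
  I          0.3038     3.538   0.09501
  C         -0.2616   -0.7847    0.7847
  E         0.04225     2.753    0.8797
  solve Keq expr → x = 0.2616; check Q = 0.7719
Then add 0.3453 M of J.
Step 2:
                  C         J         G
  I         0.04225     3.099    0.8797
  C       -0.008952  -0.02686   0.02686
  E          0.0333     3.072    0.9065
  solve Keq expr → x = 0.008952; check Q = 0.7719
Then remove 0.00815 M of C.
Step 3:
                  C         J         G
  I         0.02515     3.072    0.9065
  C        0.005758   0.01727  -0.01727
  E          0.0309     3.089    0.8892
  solve Keq expr → x = -0.005758; check Q = 0.7719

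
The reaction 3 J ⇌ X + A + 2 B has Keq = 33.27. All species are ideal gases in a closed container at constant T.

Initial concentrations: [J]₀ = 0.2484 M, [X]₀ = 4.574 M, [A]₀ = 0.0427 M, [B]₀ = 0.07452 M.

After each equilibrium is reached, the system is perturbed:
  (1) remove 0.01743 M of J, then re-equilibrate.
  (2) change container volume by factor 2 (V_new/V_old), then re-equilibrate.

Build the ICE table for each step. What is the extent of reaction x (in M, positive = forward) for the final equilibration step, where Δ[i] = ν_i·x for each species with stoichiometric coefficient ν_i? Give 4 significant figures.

x = 0.002112 M

Q₀ = 0.07076 vs Keq = 33.27 ⇒ Q<K, forward
Step 1:
                    J           X           A           B
  Initial      0.2484       4.574      0.0427     0.07452
  Change      -0.1697     0.05658     0.05658      0.1132
  Equil       0.07866       4.631     0.09928      0.1877
  solve Keq expr → x = 0.05658; check Q = 33.27
Then remove 0.01743 M of J.
Step 2:
                    J           X           A           B
  Initial     0.06123       4.631     0.09928      0.1877
  Change      0.01366   -0.004553   -0.004553   -0.009106
  Equil       0.07489       4.626     0.09473      0.1786
  solve Keq expr → x = -0.004553; check Q = 33.27
Then change container volume by factor 2 (V_new/V_old).
Step 3:
                    J           X           A           B
  Initial     0.03744       2.313     0.04736     0.08929
  Change    -0.006336    0.002112    0.002112    0.004224
  Equil       0.03111       2.315     0.04948     0.09351
  solve Keq expr → x = 0.002112; check Q = 33.27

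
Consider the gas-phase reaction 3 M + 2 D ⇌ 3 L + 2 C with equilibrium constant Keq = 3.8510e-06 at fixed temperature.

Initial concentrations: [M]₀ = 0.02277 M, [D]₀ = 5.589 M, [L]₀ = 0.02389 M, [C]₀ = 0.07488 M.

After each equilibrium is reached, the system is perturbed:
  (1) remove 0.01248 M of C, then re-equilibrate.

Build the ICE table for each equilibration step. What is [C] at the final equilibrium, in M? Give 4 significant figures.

[C]_eq = 0.05444 M

Q₀ = 2.0731e-04 vs Keq = 3.8510e-06 ⇒ Q>K, reverse
Step 1:
                    M           D           L           C
  I           0.02277       5.589     0.02389     0.07488
  C           0.01307     0.00871    -0.01307    -0.00871
  E           0.03584       5.598     0.01082     0.06617
  solve Keq expr → x = -0.004355; check Q = 3.8510e-06
Then remove 0.01248 M of C.
Step 2:
                    M           D           L           C
  I           0.03584       5.598     0.01082     0.05369
  C         -0.001119 -7.4571e-04    0.001119  7.4571e-04
  E           0.03472       5.597     0.01194     0.05444
  solve Keq expr → x = 3.7285e-04; check Q = 3.8510e-06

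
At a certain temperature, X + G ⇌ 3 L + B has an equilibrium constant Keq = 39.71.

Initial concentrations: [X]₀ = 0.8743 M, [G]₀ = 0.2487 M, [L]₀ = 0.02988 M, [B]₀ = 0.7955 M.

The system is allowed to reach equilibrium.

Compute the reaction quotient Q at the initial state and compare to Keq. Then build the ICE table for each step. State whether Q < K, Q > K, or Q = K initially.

Q₀ = 9.7599e-05; Q < K (proceeds forward)

Q₀ = 9.7599e-05 vs Keq = 39.71 ⇒ Q<K, forward
Step 1:
                   X          G          L          B
  I           0.8743     0.2487    0.02988     0.7955
  C           -0.233     -0.233     0.6991      0.233
  E           0.6413    0.01565      0.729      1.029
  solve Keq expr → x = 0.233; check Q = 39.71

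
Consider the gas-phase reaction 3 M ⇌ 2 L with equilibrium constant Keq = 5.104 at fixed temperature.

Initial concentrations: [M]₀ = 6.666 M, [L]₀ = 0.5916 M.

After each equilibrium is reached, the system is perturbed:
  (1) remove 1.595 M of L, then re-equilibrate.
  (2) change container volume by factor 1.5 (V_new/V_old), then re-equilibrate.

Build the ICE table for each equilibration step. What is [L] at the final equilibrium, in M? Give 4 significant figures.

Q₀ = 0.001182 vs Keq = 5.104 ⇒ Q<K, forward
Step 1:
                  M         L
  Initial     6.666    0.5916
  Change      -5.19      3.46
  Equil       1.476     4.052
  solve Keq expr → x = 1.73; check Q = 5.104
Then remove 1.595 M of L.
Step 2:
                  M         L
  Initial     1.476     2.457
  Change    -0.3523    0.2349
  Equil       1.124     2.691
  solve Keq expr → x = 0.1174; check Q = 5.104
Then change container volume by factor 1.5 (V_new/V_old).
Step 3:
                  M         L
  Initial    0.7492     1.794
  Change    0.08933  -0.05956
  Equil      0.8385     1.735
  solve Keq expr → x = -0.02978; check Q = 5.104

[L]_eq = 1.735 M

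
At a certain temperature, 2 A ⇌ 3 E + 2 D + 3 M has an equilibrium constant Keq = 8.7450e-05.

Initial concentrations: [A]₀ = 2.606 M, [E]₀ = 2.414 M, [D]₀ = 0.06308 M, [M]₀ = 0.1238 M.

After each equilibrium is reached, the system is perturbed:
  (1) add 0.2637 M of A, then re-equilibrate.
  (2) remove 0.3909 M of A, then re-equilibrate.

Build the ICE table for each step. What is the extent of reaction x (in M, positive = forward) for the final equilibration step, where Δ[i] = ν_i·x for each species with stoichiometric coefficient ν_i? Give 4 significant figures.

x = -0.002909 M

Q₀ = 1.5639e-05 vs Keq = 8.7450e-05 ⇒ Q<K, forward
Step 1:
                  A         E         D         M
  Initial     2.606     2.414   0.06308    0.1238
  Change   -0.02872   0.04308   0.02872   0.04308
  Equil       2.577     2.457    0.0918    0.1669
  solve Keq expr → x = 0.01436; check Q = 8.7450e-05
Then add 0.2637 M of A.
Step 2:
                  A         E         D         M
  Initial     2.841     2.457    0.0918    0.1669
  Change  -0.003867    0.0058  0.003867    0.0058
  Equil       2.837     2.463   0.09566    0.1727
  solve Keq expr → x = 0.001933; check Q = 8.7450e-05
Then remove 0.3909 M of A.
Step 3:
                  A         E         D         M
  Initial     2.446     2.463   0.09566    0.1727
  Change   0.005818 -0.008727 -0.005818 -0.008727
  Equil       2.452     2.454   0.08985    0.1639
  solve Keq expr → x = -0.002909; check Q = 8.7450e-05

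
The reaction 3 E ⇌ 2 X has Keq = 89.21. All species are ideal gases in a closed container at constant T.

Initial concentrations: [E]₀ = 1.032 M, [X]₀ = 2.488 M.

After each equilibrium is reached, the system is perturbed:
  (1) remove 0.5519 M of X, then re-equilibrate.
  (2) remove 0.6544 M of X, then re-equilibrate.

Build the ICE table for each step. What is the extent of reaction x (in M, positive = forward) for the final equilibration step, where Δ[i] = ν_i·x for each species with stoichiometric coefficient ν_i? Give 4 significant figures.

Q₀ = 5.632 vs Keq = 89.21 ⇒ Q<K, forward
Step 1:
                   E          X
  init         1.032      2.488
  Δ          -0.5796     0.3864
  eq          0.4524      2.874
  solve Keq expr → x = 0.1932; check Q = 89.21
Then remove 0.5519 M of X.
Step 2:
                   E          X
  init        0.4524      2.322
  Δ         -0.05577    0.03718
  eq          0.3967       2.36
  solve Keq expr → x = 0.01859; check Q = 89.21
Then remove 0.6544 M of X.
Step 3:
                   E          X
  init        0.3967      1.705
  Δ         -0.07132    0.04755
  eq          0.3253      1.753
  solve Keq expr → x = 0.02377; check Q = 89.21

x = 0.02377 M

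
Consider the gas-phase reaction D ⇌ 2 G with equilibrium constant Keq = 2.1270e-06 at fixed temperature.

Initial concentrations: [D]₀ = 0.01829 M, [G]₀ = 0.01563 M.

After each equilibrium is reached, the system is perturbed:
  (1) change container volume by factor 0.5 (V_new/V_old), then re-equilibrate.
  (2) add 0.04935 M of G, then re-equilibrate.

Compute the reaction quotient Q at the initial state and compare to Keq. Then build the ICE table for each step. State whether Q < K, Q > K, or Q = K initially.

Q₀ = 0.01336 vs Keq = 2.1270e-06 ⇒ Q>K, reverse
Step 1:
                  D         G
  init      0.01829   0.01563
  Δ        0.007697  -0.01539
  eq        0.02599 2.3511e-04
  solve Keq expr → x = -0.007697; check Q = 2.1270e-06
Then change container volume by factor 0.5 (V_new/V_old).
Step 2:
                  D         G
  init      0.05197 4.7021e-04
  Δ       6.8751e-05 -1.3750e-04
  eq        0.05204 3.3271e-04
  solve Keq expr → x = -6.8751e-05; check Q = 2.1270e-06
Then add 0.04935 M of G.
Step 3:
                  D         G
  init      0.05204   0.04968
  Δ         0.02464  -0.04928
  eq        0.07668 4.0386e-04
  solve Keq expr → x = -0.02464; check Q = 2.1270e-06

Q₀ = 0.01336; Q > K (proceeds reverse)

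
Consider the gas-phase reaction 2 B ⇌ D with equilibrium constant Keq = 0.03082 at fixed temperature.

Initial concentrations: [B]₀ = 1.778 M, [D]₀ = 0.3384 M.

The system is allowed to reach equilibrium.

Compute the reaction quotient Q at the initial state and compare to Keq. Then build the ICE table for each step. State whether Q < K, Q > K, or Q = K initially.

Q₀ = 0.107 vs Keq = 0.03082 ⇒ Q>K, reverse
Step 1:
                   B          D
  Initial      1.778     0.3384
  Change      0.3877    -0.1938
  Equil        2.166     0.1446
  solve Keq expr → x = -0.1938; check Q = 0.03082

Q₀ = 0.107; Q > K (proceeds reverse)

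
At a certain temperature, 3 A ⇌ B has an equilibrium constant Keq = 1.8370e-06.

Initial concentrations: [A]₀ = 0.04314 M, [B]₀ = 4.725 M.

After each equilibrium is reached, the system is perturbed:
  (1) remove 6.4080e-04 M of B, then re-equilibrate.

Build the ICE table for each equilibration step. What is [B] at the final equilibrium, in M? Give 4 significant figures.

Q₀ = 5.8852e+04 vs Keq = 1.8370e-06 ⇒ Q>K, reverse
Step 1:
                   A          B
  init       0.04314      4.725
  Δ            14.16      -4.72
  eq            14.2   0.005262
  solve Keq expr → x = -4.72; check Q = 1.8370e-06
Then remove 6.4080e-04 M of B.
Step 2:
                   A          B
  init          14.2   0.004622
  Δ        -0.001916 6.3867e-04
  eq            14.2    0.00526
  solve Keq expr → x = 6.3867e-04; check Q = 1.8370e-06

[B]_eq = 0.00526 M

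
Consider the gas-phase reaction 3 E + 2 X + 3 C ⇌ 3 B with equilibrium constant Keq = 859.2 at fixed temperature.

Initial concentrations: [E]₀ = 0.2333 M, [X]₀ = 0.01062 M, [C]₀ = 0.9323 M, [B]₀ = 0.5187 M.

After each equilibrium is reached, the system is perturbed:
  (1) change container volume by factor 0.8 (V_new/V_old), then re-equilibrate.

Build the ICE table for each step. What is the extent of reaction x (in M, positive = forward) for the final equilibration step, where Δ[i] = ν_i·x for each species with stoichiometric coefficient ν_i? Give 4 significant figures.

Q₀ = 1.2025e+05 vs Keq = 859.2 ⇒ Q>K, reverse
Step 1:
                   E          X          C          B
  init        0.2333    0.01062     0.9323     0.5187
  Δ           0.0731    0.04873     0.0731    -0.0731
  eq          0.3064    0.05935      1.005     0.4456
  solve Keq expr → x = -0.02437; check Q = 859.2
Then change container volume by factor 0.8 (V_new/V_old).
Step 2:
                   E          X          C          B
  init         0.383    0.07419      1.257      0.557
  Δ         -0.03032   -0.02021   -0.03032    0.03032
  eq          0.3527    0.05398      1.226     0.5873
  solve Keq expr → x = 0.01011; check Q = 859.2

x = 0.01011 M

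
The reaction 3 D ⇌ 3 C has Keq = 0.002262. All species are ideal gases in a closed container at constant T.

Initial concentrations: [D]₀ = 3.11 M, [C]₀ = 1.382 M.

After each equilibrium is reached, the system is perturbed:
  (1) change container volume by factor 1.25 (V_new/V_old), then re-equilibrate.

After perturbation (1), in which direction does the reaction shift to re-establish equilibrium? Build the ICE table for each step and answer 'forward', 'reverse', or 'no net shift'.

Q₀ = 0.08775 vs Keq = 0.002262 ⇒ Q>K, reverse
Step 1:
                   D          C
  I             3.11      1.382
  C           0.8608    -0.8608
  E            3.971     0.5212
  solve Keq expr → x = -0.2869; check Q = 0.002262
Then change container volume by factor 1.25 (V_new/V_old).
Step 2:
                   D          C
  I            3.177      0.417
  C                0          0
  E            3.177      0.417
  solve Keq expr → x = 0; check Q = 0.002262

Direction: no net shift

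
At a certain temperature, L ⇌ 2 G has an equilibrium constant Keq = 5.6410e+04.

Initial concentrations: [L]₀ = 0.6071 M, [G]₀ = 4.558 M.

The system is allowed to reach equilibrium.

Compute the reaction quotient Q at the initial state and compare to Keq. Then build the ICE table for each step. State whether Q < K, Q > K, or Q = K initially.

Q₀ = 34.22 vs Keq = 5.6410e+04 ⇒ Q<K, forward
Step 1:
                  L         G
  Initial    0.6071     4.558
  Change    -0.6065     1.213
  Equil   5.9040e-04     5.771
  solve Keq expr → x = 0.6065; check Q = 5.6410e+04

Q₀ = 34.22; Q < K (proceeds forward)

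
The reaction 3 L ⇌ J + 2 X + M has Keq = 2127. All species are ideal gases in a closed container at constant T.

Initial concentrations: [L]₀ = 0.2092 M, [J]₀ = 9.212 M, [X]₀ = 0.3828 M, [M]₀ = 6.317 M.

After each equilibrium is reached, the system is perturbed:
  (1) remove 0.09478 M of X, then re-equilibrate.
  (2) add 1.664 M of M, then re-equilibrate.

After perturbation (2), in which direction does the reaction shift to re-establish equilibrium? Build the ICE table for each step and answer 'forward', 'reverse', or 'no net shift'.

Direction: reverse

Q₀ = 931.4 vs Keq = 2127 ⇒ Q<K, forward
Step 1:
                   L          J          X          M
  I           0.2092      9.212     0.3828      6.317
  C          -0.0424    0.01413    0.02827    0.01413
  E           0.1668      9.226     0.4111      6.331
  solve Keq expr → x = 0.01413; check Q = 2127
Then remove 0.09478 M of X.
Step 2:
                   L          J          X          M
  I           0.1668      9.226     0.3163      6.331
  C         -0.02229   0.007431    0.01486   0.007431
  E           0.1445      9.234     0.3312      6.339
  solve Keq expr → x = 0.007431; check Q = 2127
Then add 1.664 M of M.
Step 3:
                   L          J          X          M
  I           0.1445      9.234     0.3312      8.003
  C         0.009616  -0.003205   -0.00641  -0.003205
  E           0.1541       9.23     0.3247      7.999
  solve Keq expr → x = -0.003205; check Q = 2127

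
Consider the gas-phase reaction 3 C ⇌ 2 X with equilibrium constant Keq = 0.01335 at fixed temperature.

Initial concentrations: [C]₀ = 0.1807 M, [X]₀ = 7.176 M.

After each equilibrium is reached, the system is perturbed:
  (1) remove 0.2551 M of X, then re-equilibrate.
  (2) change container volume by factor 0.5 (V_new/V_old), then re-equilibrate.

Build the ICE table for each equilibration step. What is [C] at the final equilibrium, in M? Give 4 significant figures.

[C]_eq = 13 M

Q₀ = 8728 vs Keq = 0.01335 ⇒ Q>K, reverse
Step 1:
                    C           X
  init         0.1807       7.176
  Δ             7.252      -4.835
  eq            7.433       2.341
  solve Keq expr → x = -2.417; check Q = 0.01335
Then remove 0.2551 M of X.
Step 2:
                    C           X
  init          7.433       2.086
  Δ           -0.2246      0.1498
  eq            7.208       2.236
  solve Keq expr → x = 0.07488; check Q = 0.01335
Then change container volume by factor 0.5 (V_new/V_old).
Step 3:
                    C           X
  init          14.42       4.472
  Δ            -1.416      0.9439
  eq               13       5.416
  solve Keq expr → x = 0.472; check Q = 0.01335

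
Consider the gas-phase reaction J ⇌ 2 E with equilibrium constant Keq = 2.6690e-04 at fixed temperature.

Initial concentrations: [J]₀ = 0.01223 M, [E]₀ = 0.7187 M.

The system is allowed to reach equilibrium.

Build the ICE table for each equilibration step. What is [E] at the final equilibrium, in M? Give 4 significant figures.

[E]_eq = 0.009892 M

Q₀ = 42.23 vs Keq = 2.6690e-04 ⇒ Q>K, reverse
Step 1:
                    J           E
  Initial     0.01223      0.7187
  Change       0.3544     -0.7088
  Equil        0.3666    0.009892
  solve Keq expr → x = -0.3544; check Q = 2.6690e-04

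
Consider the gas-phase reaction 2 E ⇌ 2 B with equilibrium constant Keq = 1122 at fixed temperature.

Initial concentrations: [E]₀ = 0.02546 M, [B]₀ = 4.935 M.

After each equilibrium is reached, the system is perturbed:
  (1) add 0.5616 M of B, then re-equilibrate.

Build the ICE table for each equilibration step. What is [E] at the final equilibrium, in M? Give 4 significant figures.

Q₀ = 3.7571e+04 vs Keq = 1122 ⇒ Q>K, reverse
Step 1:
                    E           B
  Initial     0.02546       4.935
  Change       0.1183     -0.1183
  Equil        0.1438       4.817
  solve Keq expr → x = -0.05917; check Q = 1122
Then add 0.5616 M of B.
Step 2:
                    E           B
  Initial      0.1438       5.378
  Change      0.01628    -0.01628
  Equil        0.1601       5.362
  solve Keq expr → x = -0.00814; check Q = 1122

[E]_eq = 0.1601 M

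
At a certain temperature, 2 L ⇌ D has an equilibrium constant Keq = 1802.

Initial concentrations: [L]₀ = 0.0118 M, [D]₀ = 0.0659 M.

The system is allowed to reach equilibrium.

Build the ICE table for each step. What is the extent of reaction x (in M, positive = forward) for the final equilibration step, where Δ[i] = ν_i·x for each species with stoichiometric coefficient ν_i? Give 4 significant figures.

x = 0.002812 M

Q₀ = 473.3 vs Keq = 1802 ⇒ Q<K, forward
Step 1:
                    L           D
  I            0.0118      0.0659
  C         -0.005625    0.002812
  E          0.006175     0.06871
  solve Keq expr → x = 0.002812; check Q = 1802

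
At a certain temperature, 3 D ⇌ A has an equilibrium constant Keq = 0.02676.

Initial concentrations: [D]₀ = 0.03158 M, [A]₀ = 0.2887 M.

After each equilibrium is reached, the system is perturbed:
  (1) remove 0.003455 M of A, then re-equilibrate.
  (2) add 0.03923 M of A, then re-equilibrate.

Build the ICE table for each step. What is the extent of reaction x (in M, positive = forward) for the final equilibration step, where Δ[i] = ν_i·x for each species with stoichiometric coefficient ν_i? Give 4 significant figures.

Q₀ = 9167 vs Keq = 0.02676 ⇒ Q>K, reverse
Step 1:
                   D          A
  Initial    0.03158     0.2887
  Change       0.817    -0.2723
  Equil       0.8486    0.01635
  solve Keq expr → x = -0.2723; check Q = 0.02676
Then remove 0.003455 M of A.
Step 2:
                   D          A
  Initial     0.8486     0.0129
  Change   -0.008847   0.002949
  Equil       0.8398    0.01585
  solve Keq expr → x = 0.002949; check Q = 0.02676
Then add 0.03923 M of A.
Step 3:
                   D          A
  Initial     0.8398    0.05508
  Change     0.09885   -0.03295
  Equil       0.9386    0.02213
  solve Keq expr → x = -0.03295; check Q = 0.02676

x = -0.03295 M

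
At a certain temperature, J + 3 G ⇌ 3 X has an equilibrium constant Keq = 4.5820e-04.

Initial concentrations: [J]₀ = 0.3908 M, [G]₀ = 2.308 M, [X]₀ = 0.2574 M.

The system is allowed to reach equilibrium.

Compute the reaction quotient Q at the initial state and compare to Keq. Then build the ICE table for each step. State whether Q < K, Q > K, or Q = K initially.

Q₀ = 0.003549 vs Keq = 4.5820e-04 ⇒ Q>K, reverse
Step 1:
                  J         G         X
  Initial    0.3908     2.308    0.2574
  Change    0.03879    0.1164   -0.1164
  Equil      0.4296     2.424     0.141
  solve Keq expr → x = -0.03879; check Q = 4.5820e-04

Q₀ = 0.003549; Q > K (proceeds reverse)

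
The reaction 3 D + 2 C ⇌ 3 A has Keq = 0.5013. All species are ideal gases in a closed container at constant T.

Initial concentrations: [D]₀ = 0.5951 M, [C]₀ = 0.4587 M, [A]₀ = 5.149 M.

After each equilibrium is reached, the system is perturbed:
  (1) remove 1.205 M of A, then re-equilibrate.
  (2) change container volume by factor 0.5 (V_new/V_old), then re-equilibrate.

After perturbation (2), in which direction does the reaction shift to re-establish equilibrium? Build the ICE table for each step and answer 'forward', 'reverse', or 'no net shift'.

Q₀ = 3079 vs Keq = 0.5013 ⇒ Q>K, reverse
Step 1:
                  D         C         A
  I          0.5951    0.4587     5.149
  C           2.037     1.358    -2.037
  E           2.632     1.816     3.112
  solve Keq expr → x = -0.6789; check Q = 0.5013
Then remove 1.205 M of A.
Step 2:
                  D         C         A
  I           2.632     1.816     1.907
  C         -0.4244   -0.2829    0.4244
  E           2.207     1.534     2.332
  solve Keq expr → x = 0.1415; check Q = 0.5013
Then change container volume by factor 0.5 (V_new/V_old).
Step 3:
                  D         C         A
  I           4.415     3.067     4.664
  C         -0.7629   -0.5086    0.7629
  E           3.652     2.558     5.426
  solve Keq expr → x = 0.2543; check Q = 0.5013

Direction: forward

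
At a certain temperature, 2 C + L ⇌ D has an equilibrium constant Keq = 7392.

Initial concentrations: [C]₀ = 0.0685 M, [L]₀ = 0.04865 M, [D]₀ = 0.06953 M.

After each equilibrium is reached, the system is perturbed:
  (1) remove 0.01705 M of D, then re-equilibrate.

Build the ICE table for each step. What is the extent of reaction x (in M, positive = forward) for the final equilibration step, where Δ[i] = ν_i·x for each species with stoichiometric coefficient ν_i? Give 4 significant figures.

x = 8.4477e-04 M

Q₀ = 304.6 vs Keq = 7392 ⇒ Q<K, forward
Step 1:
                  C         L         D
  init       0.0685   0.04865   0.06953
  Δ        -0.04632  -0.02316   0.02316
  eq        0.02218   0.02549   0.09269
  solve Keq expr → x = 0.02316; check Q = 7392
Then remove 0.01705 M of D.
Step 2:
                  C         L         D
  init      0.02218   0.02549   0.07564
  Δ        -0.00169 -8.4477e-04 8.4477e-04
  eq        0.02049   0.02465   0.07648
  solve Keq expr → x = 8.4477e-04; check Q = 7392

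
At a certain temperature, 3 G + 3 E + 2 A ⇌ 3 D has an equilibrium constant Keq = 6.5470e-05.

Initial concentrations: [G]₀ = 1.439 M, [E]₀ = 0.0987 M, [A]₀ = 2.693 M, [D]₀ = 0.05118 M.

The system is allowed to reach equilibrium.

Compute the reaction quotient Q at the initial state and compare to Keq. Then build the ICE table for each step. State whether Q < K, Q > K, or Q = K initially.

Q₀ = 0.006452; Q > K (proceeds reverse)

Q₀ = 0.006452 vs Keq = 6.5470e-05 ⇒ Q>K, reverse
Step 1:
                  G         E         A         D
  I           1.439    0.0987     2.693   0.05118
  C         0.03564   0.03564   0.02376  -0.03564
  E           1.475    0.1343     2.717   0.01554
  solve Keq expr → x = -0.01188; check Q = 6.5470e-05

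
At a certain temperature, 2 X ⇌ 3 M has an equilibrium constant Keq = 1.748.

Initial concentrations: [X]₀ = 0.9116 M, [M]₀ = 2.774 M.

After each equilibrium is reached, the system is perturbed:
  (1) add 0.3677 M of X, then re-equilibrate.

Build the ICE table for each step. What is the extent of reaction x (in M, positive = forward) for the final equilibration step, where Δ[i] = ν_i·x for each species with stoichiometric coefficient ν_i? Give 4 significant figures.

Q₀ = 25.69 vs Keq = 1.748 ⇒ Q>K, reverse
Step 1:
                   X          M
  I           0.9116      2.774
  C           0.7312     -1.097
  E            1.643      1.677
  solve Keq expr → x = -0.3656; check Q = 1.748
Then add 0.3677 M of X.
Step 2:
                   X          M
  I            2.011      1.677
  C          -0.1128     0.1693
  E            1.898      1.846
  solve Keq expr → x = 0.05642; check Q = 1.748

x = 0.05642 M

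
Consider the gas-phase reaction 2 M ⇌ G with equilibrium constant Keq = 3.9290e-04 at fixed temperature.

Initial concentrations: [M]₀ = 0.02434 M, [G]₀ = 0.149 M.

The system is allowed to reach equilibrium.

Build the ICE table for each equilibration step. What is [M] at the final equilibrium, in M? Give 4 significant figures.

[M]_eq = 0.3223 M

Q₀ = 251.5 vs Keq = 3.9290e-04 ⇒ Q>K, reverse
Step 1:
                  M         G
  init      0.02434     0.149
  Δ          0.2979    -0.149
  eq         0.3223 4.0803e-05
  solve Keq expr → x = -0.149; check Q = 3.9290e-04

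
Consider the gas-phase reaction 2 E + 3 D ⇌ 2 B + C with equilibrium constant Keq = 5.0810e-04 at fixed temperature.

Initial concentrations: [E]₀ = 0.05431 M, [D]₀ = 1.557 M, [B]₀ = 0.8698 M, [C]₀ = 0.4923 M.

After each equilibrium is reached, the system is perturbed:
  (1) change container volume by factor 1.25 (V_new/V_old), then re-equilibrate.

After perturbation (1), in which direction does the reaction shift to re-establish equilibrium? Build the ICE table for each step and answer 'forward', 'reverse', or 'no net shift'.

Direction: reverse

Q₀ = 33.45 vs Keq = 5.0810e-04 ⇒ Q>K, reverse
Step 1:
                  E         D         B         C
  I         0.05431     1.557    0.8698    0.4923
  C          0.6885     1.033   -0.6885   -0.3442
  E          0.7428      2.59    0.1813    0.1481
  solve Keq expr → x = -0.3442; check Q = 5.0810e-04
Then change container volume by factor 1.25 (V_new/V_old).
Step 2:
                  E         D         B         C
  I          0.5942     2.072    0.1451    0.1185
  C         0.01815   0.02722  -0.01815 -0.009073
  E          0.6124     2.099    0.1269    0.1094
  solve Keq expr → x = -0.009073; check Q = 5.0810e-04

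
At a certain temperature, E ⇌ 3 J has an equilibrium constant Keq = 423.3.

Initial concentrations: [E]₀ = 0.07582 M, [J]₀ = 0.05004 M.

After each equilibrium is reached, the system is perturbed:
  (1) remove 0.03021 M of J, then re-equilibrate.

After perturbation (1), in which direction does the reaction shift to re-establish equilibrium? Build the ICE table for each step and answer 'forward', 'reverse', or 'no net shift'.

Q₀ = 0.001653 vs Keq = 423.3 ⇒ Q<K, forward
Step 1:
                  E         J
  init      0.07582   0.05004
  Δ        -0.07577    0.2273
  eq      5.0400e-05    0.2773
  solve Keq expr → x = 0.07577; check Q = 423.3
Then remove 0.03021 M of J.
Step 2:
                  E         J
  init    5.0400e-05    0.2471
  Δ       -1.4721e-05 4.4164e-05
  eq      3.5679e-05    0.2472
  solve Keq expr → x = 1.4721e-05; check Q = 423.3

Direction: forward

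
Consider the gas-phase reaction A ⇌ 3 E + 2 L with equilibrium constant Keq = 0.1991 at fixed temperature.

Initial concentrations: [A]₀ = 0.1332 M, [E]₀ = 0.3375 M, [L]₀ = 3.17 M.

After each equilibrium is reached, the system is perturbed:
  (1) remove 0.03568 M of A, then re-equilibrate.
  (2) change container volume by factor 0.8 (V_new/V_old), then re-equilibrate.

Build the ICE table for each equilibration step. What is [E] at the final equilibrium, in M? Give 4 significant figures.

[E]_eq = 0.1441 M

Q₀ = 2.9 vs Keq = 0.1991 ⇒ Q>K, reverse
Step 1:
                    A           E           L
  I            0.1332      0.3375        3.17
  C            0.0591     -0.1773     -0.1182
  E            0.1923      0.1602       3.052
  solve Keq expr → x = -0.0591; check Q = 0.1991
Then remove 0.03568 M of A.
Step 2:
                    A           E           L
  I            0.1566      0.1602       3.052
  C          0.003132   -0.009396   -0.006264
  E            0.1598      0.1508       3.046
  solve Keq expr → x = -0.003132; check Q = 0.1991
Then change container volume by factor 0.8 (V_new/V_old).
Step 3:
                    A           E           L
  I            0.1997      0.1885       3.807
  C            0.0148    -0.04439    -0.02959
  E            0.2145      0.1441       3.777
  solve Keq expr → x = -0.0148; check Q = 0.1991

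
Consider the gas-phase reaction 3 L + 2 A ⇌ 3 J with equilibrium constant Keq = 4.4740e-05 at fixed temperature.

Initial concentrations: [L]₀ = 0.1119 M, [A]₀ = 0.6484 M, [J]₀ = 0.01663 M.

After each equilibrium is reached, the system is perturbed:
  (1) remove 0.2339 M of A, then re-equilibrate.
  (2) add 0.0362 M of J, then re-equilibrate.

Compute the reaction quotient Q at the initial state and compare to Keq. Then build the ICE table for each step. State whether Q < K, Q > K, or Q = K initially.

Q₀ = 0.007807 vs Keq = 4.4740e-05 ⇒ Q>K, reverse
Step 1:
                  L         A         J
  init       0.1119    0.6484   0.01663
  Δ         0.01327  0.008847  -0.01327
  eq         0.1252    0.6572  0.003359
  solve Keq expr → x = -0.004424; check Q = 4.4740e-05
Then remove 0.2339 M of A.
Step 2:
                  L         A         J
  init       0.1252    0.4233  0.003359
  Δ       8.3483e-04 5.5655e-04 -8.3483e-04
  eq          0.126    0.4239  0.002524
  solve Keq expr → x = -2.7828e-04; check Q = 4.4740e-05
Then add 0.0362 M of J.
Step 3:
                  L         A         J
  init        0.126    0.4239   0.03872
  Δ         0.03537   0.02358  -0.03537
  eq         0.1614    0.4475  0.003352
  solve Keq expr → x = -0.01179; check Q = 4.4740e-05

Q₀ = 0.007807; Q > K (proceeds reverse)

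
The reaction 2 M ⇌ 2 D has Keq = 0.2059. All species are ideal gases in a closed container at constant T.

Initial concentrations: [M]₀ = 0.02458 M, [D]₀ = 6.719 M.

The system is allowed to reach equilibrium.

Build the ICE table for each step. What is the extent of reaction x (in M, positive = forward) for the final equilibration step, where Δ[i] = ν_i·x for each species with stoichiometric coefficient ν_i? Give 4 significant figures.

x = -2.307 M

Q₀ = 7.4721e+04 vs Keq = 0.2059 ⇒ Q>K, reverse
Step 1:
                   M          D
  I          0.02458      6.719
  C            4.614     -4.614
  E            4.639      2.105
  solve Keq expr → x = -2.307; check Q = 0.2059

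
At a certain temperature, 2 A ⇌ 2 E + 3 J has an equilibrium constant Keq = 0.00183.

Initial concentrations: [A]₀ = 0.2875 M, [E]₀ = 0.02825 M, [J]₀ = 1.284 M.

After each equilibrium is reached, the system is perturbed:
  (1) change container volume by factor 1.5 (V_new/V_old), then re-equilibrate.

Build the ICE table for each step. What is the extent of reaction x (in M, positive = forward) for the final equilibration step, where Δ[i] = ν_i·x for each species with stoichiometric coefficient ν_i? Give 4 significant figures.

x = 0.002395 M

Q₀ = 0.02044 vs Keq = 0.00183 ⇒ Q>K, reverse
Step 1:
                  A         E         J
  I          0.2875   0.02825     1.284
  C         0.01893  -0.01893   -0.0284
  E          0.3064  0.009317     1.256
  solve Keq expr → x = -0.009466; check Q = 0.00183
Then change container volume by factor 1.5 (V_new/V_old).
Step 2:
                  A         E         J
  I          0.2043  0.006211    0.8371
  C        -0.00479   0.00479  0.007185
  E          0.1995     0.011    0.8443
  solve Keq expr → x = 0.002395; check Q = 0.00183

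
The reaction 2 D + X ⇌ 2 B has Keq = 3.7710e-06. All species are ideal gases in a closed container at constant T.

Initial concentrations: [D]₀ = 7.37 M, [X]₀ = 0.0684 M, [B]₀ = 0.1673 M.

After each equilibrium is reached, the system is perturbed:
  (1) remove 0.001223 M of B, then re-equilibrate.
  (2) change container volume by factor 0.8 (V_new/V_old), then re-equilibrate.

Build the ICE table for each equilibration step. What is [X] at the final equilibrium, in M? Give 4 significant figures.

Q₀ = 0.007534 vs Keq = 3.7710e-06 ⇒ Q>K, reverse
Step 1:
                  D         X         B
  init         7.37    0.0684    0.1673
  Δ          0.1617   0.08083   -0.1617
  eq          7.532    0.1492   0.00565
  solve Keq expr → x = -0.08083; check Q = 3.7710e-06
Then remove 0.001223 M of B.
Step 2:
                  D         X         B
  init        7.532    0.1492  0.004427
  Δ       -0.001211 -6.0531e-04  0.001211
  eq           7.53    0.1486  0.005638
  solve Keq expr → x = 6.0531e-04; check Q = 3.7710e-06
Then change container volume by factor 0.8 (V_new/V_old).
Step 3:
                  D         X         B
  init        9.413    0.1858  0.007047
  Δ       -8.2236e-04 -4.1118e-04 8.2236e-04
  eq          9.412    0.1854  0.007869
  solve Keq expr → x = 4.1118e-04; check Q = 3.7710e-06

[X]_eq = 0.1854 M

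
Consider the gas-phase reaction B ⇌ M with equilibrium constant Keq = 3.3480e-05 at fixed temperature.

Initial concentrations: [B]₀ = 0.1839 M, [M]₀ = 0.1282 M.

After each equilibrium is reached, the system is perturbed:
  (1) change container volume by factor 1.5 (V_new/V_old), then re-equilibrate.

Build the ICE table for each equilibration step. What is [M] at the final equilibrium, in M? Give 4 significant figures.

[M]_eq = 6.9658e-06 M

Q₀ = 0.6971 vs Keq = 3.3480e-05 ⇒ Q>K, reverse
Step 1:
                  B         M
  Initial    0.1839    0.1282
  Change     0.1282   -0.1282
  Equil      0.3121 1.0449e-05
  solve Keq expr → x = -0.1282; check Q = 3.3480e-05
Then change container volume by factor 1.5 (V_new/V_old).
Step 2:
                  B         M
  Initial    0.2081 6.9658e-06
  Change          0         0
  Equil      0.2081 6.9658e-06
  solve Keq expr → x = 0; check Q = 3.3480e-05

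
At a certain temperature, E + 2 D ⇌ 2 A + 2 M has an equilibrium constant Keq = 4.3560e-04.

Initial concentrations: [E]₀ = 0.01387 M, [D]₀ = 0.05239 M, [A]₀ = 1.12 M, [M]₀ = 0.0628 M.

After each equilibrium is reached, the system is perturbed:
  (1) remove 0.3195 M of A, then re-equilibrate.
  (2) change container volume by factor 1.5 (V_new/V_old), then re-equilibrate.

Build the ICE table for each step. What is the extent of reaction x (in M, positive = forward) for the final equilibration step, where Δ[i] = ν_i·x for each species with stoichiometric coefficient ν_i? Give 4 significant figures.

Q₀ = 130 vs Keq = 4.3560e-04 ⇒ Q>K, reverse
Step 1:
                    E           D           A           M
  I           0.01387     0.05239        1.12      0.0628
  C           0.03116     0.06232    -0.06232    -0.06232
  E           0.04503      0.1147       1.058  4.8033e-04
  solve Keq expr → x = -0.03116; check Q = 4.3560e-04
Then remove 0.3195 M of A.
Step 2:
                    E           D           A           M
  I           0.04503      0.1147      0.7382  4.8033e-04
  C       -1.0284e-04 -2.0569e-04  2.0569e-04  2.0569e-04
  E           0.04493      0.1145      0.7384  6.8602e-04
  solve Keq expr → x = 1.0284e-04; check Q = 4.3560e-04
Then change container volume by factor 1.5 (V_new/V_old).
Step 3:
                    E           D           A           M
  I           0.02995     0.07634      0.4923  4.5734e-04
  C       -5.0726e-05 -1.0145e-04  1.0145e-04  1.0145e-04
  E            0.0299     0.07623      0.4924  5.5880e-04
  solve Keq expr → x = 5.0726e-05; check Q = 4.3560e-04

x = 5.0726e-05 M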